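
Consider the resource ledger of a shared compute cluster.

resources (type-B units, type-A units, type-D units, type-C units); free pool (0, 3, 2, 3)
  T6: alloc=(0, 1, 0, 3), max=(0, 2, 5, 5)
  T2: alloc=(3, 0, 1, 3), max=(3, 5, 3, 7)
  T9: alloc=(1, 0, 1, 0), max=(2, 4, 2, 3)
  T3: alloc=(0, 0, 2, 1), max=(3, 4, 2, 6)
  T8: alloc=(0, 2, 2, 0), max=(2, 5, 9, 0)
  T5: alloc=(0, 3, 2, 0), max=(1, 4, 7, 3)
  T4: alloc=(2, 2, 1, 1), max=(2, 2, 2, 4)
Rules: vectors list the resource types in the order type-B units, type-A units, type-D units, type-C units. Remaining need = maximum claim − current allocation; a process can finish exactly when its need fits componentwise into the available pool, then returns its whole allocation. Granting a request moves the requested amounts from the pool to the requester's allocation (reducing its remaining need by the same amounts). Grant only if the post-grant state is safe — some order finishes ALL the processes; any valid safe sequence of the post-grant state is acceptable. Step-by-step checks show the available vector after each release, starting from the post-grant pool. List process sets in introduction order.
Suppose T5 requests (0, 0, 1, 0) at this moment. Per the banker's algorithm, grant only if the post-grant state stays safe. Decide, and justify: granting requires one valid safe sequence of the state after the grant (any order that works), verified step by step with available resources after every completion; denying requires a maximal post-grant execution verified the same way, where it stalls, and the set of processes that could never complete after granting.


GRANT. The post-grant state is safe; one safe sequence: T4, T2, T9, T5, T3, T6, T8.
Key observation: the transfer keeps a workable pool ((0, 3, 1, 3)); T4 starts the safe sequence.
Check on the post-grant state, step by step:
  pool = (0, 3, 1, 3)
  T4: need (0, 0, 1, 3) fits (0, 3, 1, 3); releases (2, 2, 1, 1), pool now (2, 5, 2, 4)
  T2: need (0, 5, 2, 4) fits (2, 5, 2, 4); releases (3, 0, 1, 3), pool now (5, 5, 3, 7)
  T9: need (1, 4, 1, 3) fits (5, 5, 3, 7); releases (1, 0, 1, 0), pool now (6, 5, 4, 7)
  T5: need (1, 1, 4, 3) fits (6, 5, 4, 7); releases (0, 3, 3, 0), pool now (6, 8, 7, 7)
  T3: need (3, 4, 0, 5) fits (6, 8, 7, 7); releases (0, 0, 2, 1), pool now (6, 8, 9, 8)
  T6: need (0, 1, 5, 2) fits (6, 8, 9, 8); releases (0, 1, 0, 3), pool now (6, 9, 9, 11)
  T8: need (2, 3, 7, 0) fits (6, 9, 9, 11); releases (0, 2, 2, 0), pool now (6, 11, 11, 11)


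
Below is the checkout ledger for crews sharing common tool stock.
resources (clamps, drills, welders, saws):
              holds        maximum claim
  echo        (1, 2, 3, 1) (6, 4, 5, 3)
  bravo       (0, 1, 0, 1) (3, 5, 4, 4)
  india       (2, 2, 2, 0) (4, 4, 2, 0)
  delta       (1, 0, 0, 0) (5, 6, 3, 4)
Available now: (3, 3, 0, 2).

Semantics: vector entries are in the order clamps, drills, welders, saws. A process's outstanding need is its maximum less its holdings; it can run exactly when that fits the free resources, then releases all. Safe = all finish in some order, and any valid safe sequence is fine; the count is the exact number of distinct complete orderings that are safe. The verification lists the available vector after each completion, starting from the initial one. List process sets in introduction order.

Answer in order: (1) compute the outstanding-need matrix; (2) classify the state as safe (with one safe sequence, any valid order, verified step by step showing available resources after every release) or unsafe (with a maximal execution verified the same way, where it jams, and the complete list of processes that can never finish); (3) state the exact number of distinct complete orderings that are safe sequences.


(1) Need matrix, components ordered clamps, drills, welders, saws:
  echo: (5, 2, 2, 2)
  bravo: (3, 4, 4, 3)
  india: (2, 2, 0, 0)
  delta: (4, 6, 3, 4)
(2) SAFE. One safe sequence: india, echo, bravo, delta.
Key observation: echo is the earliest step where a requested resource binds exactly: need (5, 2, 2, 2), pool (5, 5, 2, 2) at its turn.
Step-by-step check:
  pool = (3, 3, 0, 2)
  run india (needs (2, 2, 0, 0), free (3, 3, 0, 2)); after release of (2, 2, 2, 0) the pool is (5, 5, 2, 2)
  run echo (needs (5, 2, 2, 2), free (5, 5, 2, 2)); after release of (1, 2, 3, 1) the pool is (6, 7, 5, 3)
  run bravo (needs (3, 4, 4, 3), free (6, 7, 5, 3)); after release of (0, 1, 0, 1) the pool is (6, 8, 5, 4)
  run delta (needs (4, 6, 3, 4), free (6, 8, 5, 4)); after release of (1, 0, 0, 0) the pool is (7, 8, 5, 4)
(3) Precisely 1 of the possible complete orderings is a safe sequence.


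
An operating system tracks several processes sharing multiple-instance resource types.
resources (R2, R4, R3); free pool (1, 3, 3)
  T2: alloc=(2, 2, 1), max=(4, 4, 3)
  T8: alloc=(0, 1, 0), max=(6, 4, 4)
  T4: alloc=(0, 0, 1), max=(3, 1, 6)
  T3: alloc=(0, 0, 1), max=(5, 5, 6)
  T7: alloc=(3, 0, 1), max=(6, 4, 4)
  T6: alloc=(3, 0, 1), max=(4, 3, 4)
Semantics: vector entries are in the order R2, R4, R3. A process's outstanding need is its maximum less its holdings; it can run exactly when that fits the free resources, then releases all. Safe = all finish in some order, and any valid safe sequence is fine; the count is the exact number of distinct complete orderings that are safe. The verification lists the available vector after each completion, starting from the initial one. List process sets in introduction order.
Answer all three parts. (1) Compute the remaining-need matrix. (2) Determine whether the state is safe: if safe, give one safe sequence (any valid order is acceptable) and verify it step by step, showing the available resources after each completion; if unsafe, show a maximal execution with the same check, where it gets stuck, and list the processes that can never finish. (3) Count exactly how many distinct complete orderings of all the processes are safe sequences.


(1) Need matrix, components ordered R2, R4, R3:
  T2: (2, 2, 2)
  T8: (6, 3, 4)
  T4: (3, 1, 5)
  T3: (5, 5, 5)
  T7: (3, 4, 3)
  T6: (1, 3, 3)
(2) SAFE — a valid safe sequence is T6, T2, T7, T3, T4, T8.
Key observation: reading the order forward, T6 is the first process whose need (1, 3, 3) meets the free pool (1, 3, 3) exactly on a resource it requests.
Step-by-step check:
  pool = (1, 3, 3)
  T6 needs (1, 3, 3) <= (1, 3, 3) -> finishes; pool += (3, 0, 1) = (4, 3, 4)
  T2 needs (2, 2, 2) <= (4, 3, 4) -> finishes; pool += (2, 2, 1) = (6, 5, 5)
  T7 needs (3, 4, 3) <= (6, 5, 5) -> finishes; pool += (3, 0, 1) = (9, 5, 6)
  T3 needs (5, 5, 5) <= (9, 5, 6) -> finishes; pool += (0, 0, 1) = (9, 5, 7)
  T4 needs (3, 1, 5) <= (9, 5, 7) -> finishes; pool += (0, 0, 1) = (9, 5, 8)
  T8 needs (6, 3, 4) <= (9, 5, 8) -> finishes; pool += (0, 1, 0) = (9, 6, 8)
(3) The exact count: 24 of the possible complete orderings are safe sequences.


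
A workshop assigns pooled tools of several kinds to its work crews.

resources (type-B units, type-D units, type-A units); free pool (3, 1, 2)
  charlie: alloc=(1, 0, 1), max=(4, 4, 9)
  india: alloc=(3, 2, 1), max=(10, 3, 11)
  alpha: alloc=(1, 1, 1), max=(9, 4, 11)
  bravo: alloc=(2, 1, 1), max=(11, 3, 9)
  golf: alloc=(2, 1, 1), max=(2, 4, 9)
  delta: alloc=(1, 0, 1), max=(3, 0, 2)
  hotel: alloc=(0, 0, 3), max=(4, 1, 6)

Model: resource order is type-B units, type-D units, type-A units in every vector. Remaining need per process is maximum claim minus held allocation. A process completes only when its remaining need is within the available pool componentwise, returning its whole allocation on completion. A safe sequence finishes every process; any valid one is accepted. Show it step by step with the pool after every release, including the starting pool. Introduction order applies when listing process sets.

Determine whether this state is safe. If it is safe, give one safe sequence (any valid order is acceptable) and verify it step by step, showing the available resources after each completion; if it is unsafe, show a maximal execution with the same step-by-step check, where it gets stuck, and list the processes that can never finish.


UNSAFE.
Key observation: type-A units is the bottleneck — with delta, hotel done the pool holds (4, 1, 6), short of every remaining need.
The run delta, hotel cannot be extended any further. Walking it through:
  pool = (3, 1, 2)
  delta: need (2, 0, 1) fits (3, 1, 2); releases (1, 0, 1), pool now (4, 1, 3)
  hotel: need (4, 1, 3) fits (4, 1, 3); releases (0, 0, 3), pool now (4, 1, 6)
  charlie still needs (3, 4, 8) but only (4, 1, 6) is free — short on type-D units and type-A units
  india still needs (7, 1, 10) but only (4, 1, 6) is free — short on type-B units and type-A units
  alpha still needs (8, 3, 10) but only (4, 1, 6) is free — short on type-B units, type-D units and type-A units
  bravo still needs (9, 2, 8) but only (4, 1, 6) is free — short on type-B units, type-D units and type-A units
  golf still needs (0, 3, 8) but only (4, 1, 6) is free — short on type-D units and type-A units
Processes that can never finish: charlie, india, alpha, bravo and golf.


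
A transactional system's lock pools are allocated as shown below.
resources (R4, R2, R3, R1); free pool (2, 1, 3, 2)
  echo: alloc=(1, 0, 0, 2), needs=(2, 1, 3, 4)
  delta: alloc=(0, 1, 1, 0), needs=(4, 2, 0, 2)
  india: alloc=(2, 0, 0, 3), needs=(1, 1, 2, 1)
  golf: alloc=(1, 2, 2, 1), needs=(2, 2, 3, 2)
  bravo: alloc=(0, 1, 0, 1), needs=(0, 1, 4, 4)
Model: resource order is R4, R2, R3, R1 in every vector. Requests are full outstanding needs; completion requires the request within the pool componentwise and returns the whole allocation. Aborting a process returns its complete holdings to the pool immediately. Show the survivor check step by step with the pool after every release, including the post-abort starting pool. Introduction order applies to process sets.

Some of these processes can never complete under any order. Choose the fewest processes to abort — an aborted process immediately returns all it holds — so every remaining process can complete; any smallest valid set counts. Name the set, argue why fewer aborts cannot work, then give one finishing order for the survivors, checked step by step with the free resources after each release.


Minimum abort set: delta.
Key observation: golf was stuck for good until delta gave back (0, 1, 1, 0); in the order shown it finishes at step 1.
Minimality: the empty abort set fails — the state is deadlocked as it stands.
One survivor order: golf, india, bravo, echo. Step-by-step check (post-abort pool first):
  pool = (2, 2, 4, 2)
  golf: need (2, 2, 3, 2) fits (2, 2, 4, 2); releases (1, 2, 2, 1), pool now (3, 4, 6, 3)
  india: need (1, 1, 2, 1) fits (3, 4, 6, 3); releases (2, 0, 0, 3), pool now (5, 4, 6, 6)
  bravo: need (0, 1, 4, 4) fits (5, 4, 6, 6); releases (0, 1, 0, 1), pool now (5, 5, 6, 7)
  echo: need (2, 1, 3, 4) fits (5, 5, 6, 7); releases (1, 0, 0, 2), pool now (6, 5, 6, 9)


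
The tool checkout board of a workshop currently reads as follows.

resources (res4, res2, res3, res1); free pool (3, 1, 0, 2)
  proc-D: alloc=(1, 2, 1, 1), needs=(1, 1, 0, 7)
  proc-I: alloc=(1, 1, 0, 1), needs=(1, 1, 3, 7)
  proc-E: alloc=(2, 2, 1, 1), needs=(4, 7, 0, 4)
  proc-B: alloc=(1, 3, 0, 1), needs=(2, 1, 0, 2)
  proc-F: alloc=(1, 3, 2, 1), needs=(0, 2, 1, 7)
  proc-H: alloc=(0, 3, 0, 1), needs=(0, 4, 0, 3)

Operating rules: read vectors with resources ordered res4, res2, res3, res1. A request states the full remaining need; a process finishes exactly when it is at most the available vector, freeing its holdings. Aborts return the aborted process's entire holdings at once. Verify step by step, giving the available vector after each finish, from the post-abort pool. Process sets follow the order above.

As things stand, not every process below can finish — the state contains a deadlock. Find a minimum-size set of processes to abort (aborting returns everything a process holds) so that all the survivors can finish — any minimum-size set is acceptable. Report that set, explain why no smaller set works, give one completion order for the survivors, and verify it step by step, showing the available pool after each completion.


Abort proc-D and proc-I.
Key observation: the deadlocked proc-F becomes finishable only because proc-D and proc-I released (2, 3, 1, 2); it completes at step 4 below.
Minimality, checking each single-abort alternative: proc-D alone leaves proc-I blocked (short on res3 and res1); proc-I alone leaves proc-D blocked (short on res1); proc-E alone leaves proc-D blocked (short on res1); proc-B alone leaves proc-D blocked (short on res1); proc-F alone leaves proc-D blocked (short on res1); proc-H alone leaves proc-D blocked (short on res1).
The survivors complete as proc-H, proc-B, proc-E, proc-F. Step-by-step check (starting from the post-abort pool):
  pool = (5, 4, 1, 4)
  run proc-H (needs (0, 4, 0, 3), free (5, 4, 1, 4)); after release of (0, 3, 0, 1) the pool is (5, 7, 1, 5)
  run proc-B (needs (2, 1, 0, 2), free (5, 7, 1, 5)); after release of (1, 3, 0, 1) the pool is (6, 10, 1, 6)
  run proc-E (needs (4, 7, 0, 4), free (6, 10, 1, 6)); after release of (2, 2, 1, 1) the pool is (8, 12, 2, 7)
  run proc-F (needs (0, 2, 1, 7), free (8, 12, 2, 7)); after release of (1, 3, 2, 1) the pool is (9, 15, 4, 8)


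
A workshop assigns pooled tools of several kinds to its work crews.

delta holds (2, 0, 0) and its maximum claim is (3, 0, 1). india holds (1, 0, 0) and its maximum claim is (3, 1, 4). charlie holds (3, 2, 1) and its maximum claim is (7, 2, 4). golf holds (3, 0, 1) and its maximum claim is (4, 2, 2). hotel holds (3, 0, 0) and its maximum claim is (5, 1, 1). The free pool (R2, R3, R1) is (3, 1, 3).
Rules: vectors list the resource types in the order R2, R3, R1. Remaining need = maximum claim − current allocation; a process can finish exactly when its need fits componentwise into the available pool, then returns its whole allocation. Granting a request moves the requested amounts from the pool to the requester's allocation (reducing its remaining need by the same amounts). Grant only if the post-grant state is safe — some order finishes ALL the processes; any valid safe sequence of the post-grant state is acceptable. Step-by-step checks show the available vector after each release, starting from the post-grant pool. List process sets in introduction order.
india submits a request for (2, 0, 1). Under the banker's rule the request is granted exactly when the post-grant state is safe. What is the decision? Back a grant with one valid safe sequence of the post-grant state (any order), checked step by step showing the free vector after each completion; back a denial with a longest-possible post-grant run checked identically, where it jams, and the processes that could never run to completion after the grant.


DENY. Granting would leave the state unsafe.
Key observation: after delta, hotel the pool peaks at (6, 1, 2), and each blocked process is short somewhere: india on R1; charlie on R1; golf on R3.
After a pretend grant, a maximal execution: delta, hotel — then nothing else fits. Walking it through:
  pool = (1, 1, 2)
  delta needs (1, 0, 1) <= (1, 1, 2) -> finishes; pool += (2, 0, 0) = (3, 1, 2)
  hotel needs (2, 1, 1) <= (3, 1, 2) -> finishes; pool += (3, 0, 0) = (6, 1, 2)
  blocked: india wants (0, 1, 3), pool (6, 1, 2) — not enough R1
  blocked: charlie wants (4, 0, 3), pool (6, 1, 2) — not enough R1
  blocked: golf wants (1, 2, 1), pool (6, 1, 2) — not enough R3
Had the request been granted, india, charlie and golf could never finish.


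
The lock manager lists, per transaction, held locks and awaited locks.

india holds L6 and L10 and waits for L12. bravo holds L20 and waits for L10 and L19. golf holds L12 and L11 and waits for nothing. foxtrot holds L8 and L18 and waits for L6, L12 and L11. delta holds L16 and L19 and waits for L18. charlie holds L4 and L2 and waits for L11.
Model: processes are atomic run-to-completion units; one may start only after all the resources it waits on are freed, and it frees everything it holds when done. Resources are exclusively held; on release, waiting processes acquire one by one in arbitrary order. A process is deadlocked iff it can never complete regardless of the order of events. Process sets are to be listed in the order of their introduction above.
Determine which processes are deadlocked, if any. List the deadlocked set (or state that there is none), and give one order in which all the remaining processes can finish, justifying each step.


The deadlocked set is empty.
Key observation: every chain of waits terminates; starting from the processes that wait on nothing, all the rest unlock in turn.
The rest can finish in the order golf, india, foxtrot, charlie, delta, bravo.
Check, step by step:
  golf: no waits; runs immediately, freeing L12 and L11
  run india (all its waits — L12 — are resolved); releases L6 and L10
  run foxtrot (all its waits — L6, L12 and L11 — are resolved); releases L8 and L18
  run charlie (all its waits — L11 — are resolved); releases L4 and L2
  run delta (all its waits — L18 — are resolved); releases L16 and L19
  run bravo (all its waits — L10 and L19 — are resolved); releases L20


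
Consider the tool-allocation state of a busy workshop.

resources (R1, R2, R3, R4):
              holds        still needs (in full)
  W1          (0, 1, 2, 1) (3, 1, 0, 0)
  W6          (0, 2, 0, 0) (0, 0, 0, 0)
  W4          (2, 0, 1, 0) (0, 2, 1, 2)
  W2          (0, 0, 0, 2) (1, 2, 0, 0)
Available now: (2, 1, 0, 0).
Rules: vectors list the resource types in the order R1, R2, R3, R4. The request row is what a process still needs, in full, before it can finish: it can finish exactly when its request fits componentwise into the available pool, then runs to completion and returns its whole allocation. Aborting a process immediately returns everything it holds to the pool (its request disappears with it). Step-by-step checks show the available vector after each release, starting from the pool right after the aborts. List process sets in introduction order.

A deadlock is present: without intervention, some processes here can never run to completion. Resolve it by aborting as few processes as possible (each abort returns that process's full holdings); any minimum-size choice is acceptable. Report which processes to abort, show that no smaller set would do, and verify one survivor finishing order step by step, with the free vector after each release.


Minimum abort set: W4.
Key observation: aborting W4 returns (2, 0, 1, 0), and W1 — hopeless before — runs at step 2 with the returned capacity in the pool.
Why nothing smaller works: aborting no one leaves the state deadlocked as given.
The survivors complete as W6, W1, W2. Check, step by step (starting from the post-abort pool):
  pool = (4, 1, 1, 0)
  W6: need (0, 0, 0, 0) fits (4, 1, 1, 0); releases (0, 2, 0, 0), pool now (4, 3, 1, 0)
  W1: need (3, 1, 0, 0) fits (4, 3, 1, 0); releases (0, 1, 2, 1), pool now (4, 4, 3, 1)
  W2: need (1, 2, 0, 0) fits (4, 4, 3, 1); releases (0, 0, 0, 2), pool now (4, 4, 3, 3)


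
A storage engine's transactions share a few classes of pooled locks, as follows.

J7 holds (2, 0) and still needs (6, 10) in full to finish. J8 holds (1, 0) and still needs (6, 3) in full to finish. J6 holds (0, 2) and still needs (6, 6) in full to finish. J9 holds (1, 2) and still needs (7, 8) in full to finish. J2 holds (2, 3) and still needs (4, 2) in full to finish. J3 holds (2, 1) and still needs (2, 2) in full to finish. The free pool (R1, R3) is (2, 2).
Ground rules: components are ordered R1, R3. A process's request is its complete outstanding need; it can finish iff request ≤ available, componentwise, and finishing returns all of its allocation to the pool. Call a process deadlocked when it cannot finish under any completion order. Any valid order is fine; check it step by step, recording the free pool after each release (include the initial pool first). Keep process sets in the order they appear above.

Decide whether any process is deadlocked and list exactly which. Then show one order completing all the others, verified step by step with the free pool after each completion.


Nothing here is deadlocked.
Key observation: beginning at J3, releases accumulate fast enough that every process eventually fits.
One completion order for the rest: J3, J2, J6, J8, J9, J7. Step-by-step check:
  pool = (2, 2)
  run J3 (needs (2, 2), free (2, 2)); after release of (2, 1) the pool is (4, 3)
  run J2 (needs (4, 2), free (4, 3)); after release of (2, 3) the pool is (6, 6)
  run J6 (needs (6, 6), free (6, 6)); after release of (0, 2) the pool is (6, 8)
  run J8 (needs (6, 3), free (6, 8)); after release of (1, 0) the pool is (7, 8)
  run J9 (needs (7, 8), free (7, 8)); after release of (1, 2) the pool is (8, 10)
  run J7 (needs (6, 10), free (8, 10)); after release of (2, 0) the pool is (10, 10)


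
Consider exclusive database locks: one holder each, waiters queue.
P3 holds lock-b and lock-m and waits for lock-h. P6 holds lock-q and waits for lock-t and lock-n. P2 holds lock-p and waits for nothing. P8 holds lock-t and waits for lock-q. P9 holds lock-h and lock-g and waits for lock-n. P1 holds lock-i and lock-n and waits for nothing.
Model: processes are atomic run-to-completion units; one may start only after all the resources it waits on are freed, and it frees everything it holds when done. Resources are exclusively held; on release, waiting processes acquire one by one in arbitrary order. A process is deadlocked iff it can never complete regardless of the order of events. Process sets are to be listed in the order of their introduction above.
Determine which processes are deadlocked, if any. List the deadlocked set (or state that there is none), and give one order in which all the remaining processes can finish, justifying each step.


Deadlocked set: P6 and P8.
Key observation: P6 -> P8 -> P6 is a circular wait — nothing in it can go first; no other process is dragged down with it.
A valid finishing order for the others: P1, P2, P9, P3.
Walking it through:
  P1: no waits; runs immediately, freeing lock-i and lock-n
  P2: no waits; runs immediately, freeing lock-p
  P9: everything it awaited (lock-n) is free; runs, freeing lock-h and lock-g
  P3: everything it awaited (lock-h) is free; runs, freeing lock-b and lock-m


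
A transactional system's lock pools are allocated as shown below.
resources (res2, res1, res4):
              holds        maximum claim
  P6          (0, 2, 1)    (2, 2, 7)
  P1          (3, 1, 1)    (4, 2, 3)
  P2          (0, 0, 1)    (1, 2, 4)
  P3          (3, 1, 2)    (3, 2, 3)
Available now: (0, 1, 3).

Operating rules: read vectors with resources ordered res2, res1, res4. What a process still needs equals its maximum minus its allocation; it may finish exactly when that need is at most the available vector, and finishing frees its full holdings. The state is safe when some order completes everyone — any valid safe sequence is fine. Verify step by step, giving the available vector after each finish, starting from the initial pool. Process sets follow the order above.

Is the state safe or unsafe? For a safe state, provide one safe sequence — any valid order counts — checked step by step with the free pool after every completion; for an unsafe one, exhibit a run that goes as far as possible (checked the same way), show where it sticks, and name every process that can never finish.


The state is SAFE; one workable sequence: P3, P1, P2, P6.
Key observation: at P3 the run first touches a limit — (0, 1, 1) against (0, 1, 3), exact on a resource it actually requests.
Step-by-step check:
  pool = (0, 1, 3)
  P3: need (0, 1, 1) fits (0, 1, 3); releases (3, 1, 2), pool now (3, 2, 5)
  P1: need (1, 1, 2) fits (3, 2, 5); releases (3, 1, 1), pool now (6, 3, 6)
  P2: need (1, 2, 3) fits (6, 3, 6); releases (0, 0, 1), pool now (6, 3, 7)
  P6: need (2, 0, 6) fits (6, 3, 7); releases (0, 2, 1), pool now (6, 5, 8)


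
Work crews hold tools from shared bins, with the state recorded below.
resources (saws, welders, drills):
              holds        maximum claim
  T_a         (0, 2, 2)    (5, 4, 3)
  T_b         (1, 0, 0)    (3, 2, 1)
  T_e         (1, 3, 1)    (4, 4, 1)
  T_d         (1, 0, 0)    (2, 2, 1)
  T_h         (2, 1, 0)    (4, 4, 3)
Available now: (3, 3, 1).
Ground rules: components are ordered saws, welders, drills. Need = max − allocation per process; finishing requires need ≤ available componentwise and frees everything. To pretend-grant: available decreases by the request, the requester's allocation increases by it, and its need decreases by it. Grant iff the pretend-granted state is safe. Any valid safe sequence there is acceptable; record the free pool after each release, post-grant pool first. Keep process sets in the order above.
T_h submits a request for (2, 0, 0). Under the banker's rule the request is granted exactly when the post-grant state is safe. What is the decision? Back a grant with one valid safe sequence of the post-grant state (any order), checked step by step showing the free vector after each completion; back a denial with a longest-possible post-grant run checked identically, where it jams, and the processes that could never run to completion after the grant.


DENY. Granting would leave the state unsafe.
Key observation: after T_d, T_b, T_e the pool peaks at (4, 6, 2), and each blocked process is short somewhere: T_a on saws; T_h on drills.
On the post-grant state, T_d, T_b, T_e is a maximal run — nothing extends it. Walking it through:
  pool = (1, 3, 1)
  run T_d (needs (1, 2, 1), free (1, 3, 1)); after release of (1, 0, 0) the pool is (2, 3, 1)
  run T_b (needs (2, 2, 1), free (2, 3, 1)); after release of (1, 0, 0) the pool is (3, 3, 1)
  run T_e (needs (3, 1, 0), free (3, 3, 1)); after release of (1, 3, 1) the pool is (4, 6, 2)
  T_a cannot run: need (5, 2, 1) vs free (4, 6, 2) (insufficient saws)
  T_h cannot run: need (0, 3, 3) vs free (4, 6, 2) (insufficient drills)
Processes that could never finish after the grant: T_a and T_h.


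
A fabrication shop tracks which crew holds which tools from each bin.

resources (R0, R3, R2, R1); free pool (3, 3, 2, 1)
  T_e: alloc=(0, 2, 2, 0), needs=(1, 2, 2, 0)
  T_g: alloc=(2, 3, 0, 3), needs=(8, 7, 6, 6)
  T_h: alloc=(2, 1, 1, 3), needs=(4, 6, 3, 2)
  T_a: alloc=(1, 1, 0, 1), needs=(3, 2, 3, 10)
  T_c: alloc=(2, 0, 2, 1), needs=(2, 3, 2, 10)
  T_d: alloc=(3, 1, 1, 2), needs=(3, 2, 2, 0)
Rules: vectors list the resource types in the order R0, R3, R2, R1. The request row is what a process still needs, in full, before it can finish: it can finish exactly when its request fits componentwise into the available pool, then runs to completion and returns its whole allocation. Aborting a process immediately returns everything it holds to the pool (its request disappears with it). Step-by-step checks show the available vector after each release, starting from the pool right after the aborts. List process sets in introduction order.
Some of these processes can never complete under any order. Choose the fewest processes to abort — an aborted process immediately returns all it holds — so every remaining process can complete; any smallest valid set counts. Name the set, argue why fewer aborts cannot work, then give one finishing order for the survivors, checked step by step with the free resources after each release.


The answer: abort T_a.
Key observation: T_c was stuck for good until T_a gave back (1, 1, 0, 1); in the order shown it finishes at step 5.
No smaller set exists: with zero aborts the deadlock remains.
One survivor order: T_e, T_d, T_h, T_g, T_c. Walking it through (post-abort pool first):
  pool = (4, 4, 2, 2)
  run T_e (needs (1, 2, 2, 0), free (4, 4, 2, 2)); after release of (0, 2, 2, 0) the pool is (4, 6, 4, 2)
  run T_d (needs (3, 2, 2, 0), free (4, 6, 4, 2)); after release of (3, 1, 1, 2) the pool is (7, 7, 5, 4)
  run T_h (needs (4, 6, 3, 2), free (7, 7, 5, 4)); after release of (2, 1, 1, 3) the pool is (9, 8, 6, 7)
  run T_g (needs (8, 7, 6, 6), free (9, 8, 6, 7)); after release of (2, 3, 0, 3) the pool is (11, 11, 6, 10)
  run T_c (needs (2, 3, 2, 10), free (11, 11, 6, 10)); after release of (2, 0, 2, 1) the pool is (13, 11, 8, 11)


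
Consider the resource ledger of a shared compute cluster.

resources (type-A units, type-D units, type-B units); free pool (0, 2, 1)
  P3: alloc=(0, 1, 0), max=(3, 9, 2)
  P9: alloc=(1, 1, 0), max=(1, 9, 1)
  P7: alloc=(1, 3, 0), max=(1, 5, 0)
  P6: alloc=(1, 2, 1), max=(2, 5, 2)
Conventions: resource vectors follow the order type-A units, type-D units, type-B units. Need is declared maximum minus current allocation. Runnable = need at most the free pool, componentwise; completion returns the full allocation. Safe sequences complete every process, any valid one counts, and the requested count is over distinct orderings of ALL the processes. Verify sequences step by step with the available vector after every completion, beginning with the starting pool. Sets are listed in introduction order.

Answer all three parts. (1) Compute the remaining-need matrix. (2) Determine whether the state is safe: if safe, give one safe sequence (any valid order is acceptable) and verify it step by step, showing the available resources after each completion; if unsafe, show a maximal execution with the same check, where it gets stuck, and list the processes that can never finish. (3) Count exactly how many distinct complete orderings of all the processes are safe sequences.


(1) Need matrix, components ordered type-A units, type-D units, type-B units:
  P3: (3, 8, 2)
  P9: (0, 8, 1)
  P7: (0, 2, 0)
  P6: (1, 3, 1)
(2) UNSAFE — no complete ordering exists.
Key observation: after P7, P6 complete, (2, 7, 2) is the best the pool ever gets, yet each leftover process wants more type-D units.
The run P7, P6 cannot be extended any further. Check, step by step:
  pool = (0, 2, 1)
  P7 needs (0, 2, 0) <= (0, 2, 1) -> finishes; pool += (1, 3, 0) = (1, 5, 1)
  P6 needs (1, 3, 1) <= (1, 5, 1) -> finishes; pool += (1, 2, 1) = (2, 7, 2)
  P3 still needs (3, 8, 2) but only (2, 7, 2) is free — short on type-A units and type-D units
  P9 still needs (0, 8, 1) but only (2, 7, 2) is free — short on type-D units
Never able to finish: P3 and P9.
(3) The exact count: 0 of the possible complete orderings are safe sequences.


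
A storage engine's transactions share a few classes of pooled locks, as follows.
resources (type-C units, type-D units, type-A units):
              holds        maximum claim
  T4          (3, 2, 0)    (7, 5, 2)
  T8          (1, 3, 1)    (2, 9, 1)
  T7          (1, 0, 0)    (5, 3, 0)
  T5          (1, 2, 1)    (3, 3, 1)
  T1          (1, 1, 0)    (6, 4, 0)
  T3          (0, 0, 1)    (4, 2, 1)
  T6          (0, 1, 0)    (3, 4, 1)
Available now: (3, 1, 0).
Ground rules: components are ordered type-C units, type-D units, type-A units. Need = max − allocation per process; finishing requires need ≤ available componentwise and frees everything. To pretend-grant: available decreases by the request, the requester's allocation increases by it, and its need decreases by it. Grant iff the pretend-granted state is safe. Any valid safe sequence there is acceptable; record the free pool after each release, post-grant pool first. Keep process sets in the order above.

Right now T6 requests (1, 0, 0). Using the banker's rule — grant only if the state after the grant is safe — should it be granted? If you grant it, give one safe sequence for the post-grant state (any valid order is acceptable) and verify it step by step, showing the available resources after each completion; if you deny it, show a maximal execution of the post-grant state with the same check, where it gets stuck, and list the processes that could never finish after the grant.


GRANT. The post-grant state is safe; one safe sequence: T5, T6, T7, T3, T1, T4, T8.
Key observation: granting shrinks the pool to (2, 1, 0), yet T5 still fits and the chain goes through.
Check on the post-grant state, step by step:
  pool = (2, 1, 0)
  run T5 (needs (2, 1, 0), free (2, 1, 0)); after release of (1, 2, 1) the pool is (3, 3, 1)
  run T6 (needs (2, 3, 1), free (3, 3, 1)); after release of (1, 1, 0) the pool is (4, 4, 1)
  run T7 (needs (4, 3, 0), free (4, 4, 1)); after release of (1, 0, 0) the pool is (5, 4, 1)
  run T3 (needs (4, 2, 0), free (5, 4, 1)); after release of (0, 0, 1) the pool is (5, 4, 2)
  run T1 (needs (5, 3, 0), free (5, 4, 2)); after release of (1, 1, 0) the pool is (6, 5, 2)
  run T4 (needs (4, 3, 2), free (6, 5, 2)); after release of (3, 2, 0) the pool is (9, 7, 2)
  run T8 (needs (1, 6, 0), free (9, 7, 2)); after release of (1, 3, 1) the pool is (10, 10, 3)


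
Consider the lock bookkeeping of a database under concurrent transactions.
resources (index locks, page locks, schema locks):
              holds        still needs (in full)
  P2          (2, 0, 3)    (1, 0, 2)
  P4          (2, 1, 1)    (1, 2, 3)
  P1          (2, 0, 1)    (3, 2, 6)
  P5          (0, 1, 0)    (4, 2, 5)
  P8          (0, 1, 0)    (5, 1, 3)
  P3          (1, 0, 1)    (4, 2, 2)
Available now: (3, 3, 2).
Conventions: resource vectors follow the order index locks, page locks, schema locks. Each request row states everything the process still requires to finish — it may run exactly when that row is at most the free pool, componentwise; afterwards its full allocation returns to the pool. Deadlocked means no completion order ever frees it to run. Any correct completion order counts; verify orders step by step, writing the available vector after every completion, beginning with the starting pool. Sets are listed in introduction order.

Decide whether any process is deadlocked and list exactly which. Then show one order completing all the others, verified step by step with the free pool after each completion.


Nothing here is deadlocked.
Key observation: P2 can run right away; the returned allocation unlocks the remaining processes in turn.
One completion order for the rest: P2, P3, P1, P5, P4, P8. Step-by-step check:
  pool = (3, 3, 2)
  P2: need (1, 0, 2) fits (3, 3, 2); releases (2, 0, 3), pool now (5, 3, 5)
  P3: need (4, 2, 2) fits (5, 3, 5); releases (1, 0, 1), pool now (6, 3, 6)
  P1: need (3, 2, 6) fits (6, 3, 6); releases (2, 0, 1), pool now (8, 3, 7)
  P5: need (4, 2, 5) fits (8, 3, 7); releases (0, 1, 0), pool now (8, 4, 7)
  P4: need (1, 2, 3) fits (8, 4, 7); releases (2, 1, 1), pool now (10, 5, 8)
  P8: need (5, 1, 3) fits (10, 5, 8); releases (0, 1, 0), pool now (10, 6, 8)


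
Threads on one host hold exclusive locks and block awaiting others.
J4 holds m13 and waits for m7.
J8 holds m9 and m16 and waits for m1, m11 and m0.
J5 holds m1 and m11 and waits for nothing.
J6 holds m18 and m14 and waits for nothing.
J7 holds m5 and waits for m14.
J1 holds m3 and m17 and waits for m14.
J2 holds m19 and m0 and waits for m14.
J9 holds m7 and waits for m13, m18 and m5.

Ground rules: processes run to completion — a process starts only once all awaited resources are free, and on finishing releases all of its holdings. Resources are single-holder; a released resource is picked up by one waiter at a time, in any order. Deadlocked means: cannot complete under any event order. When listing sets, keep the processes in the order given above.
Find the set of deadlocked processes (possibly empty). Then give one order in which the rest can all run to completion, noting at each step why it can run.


Deadlocked: J4 and J9.
Key observation: the cycle J4 -> J9 -> J4 can never break — each member waits on the next; no other process is dragged down with it.
The rest can finish in the order J5, J6, J2, J1, J8, J7.
Check, step by step:
  run J5 (it waits on nothing); releases m1 and m11
  run J6 (it waits on nothing); releases m18 and m14
  J2 waits on m14 — all released -> runs and releases m19 and m0
  J1 waits on m14 — all released -> runs and releases m3 and m17
  J8 waits on m1, m11 and m0 — all released -> runs and releases m9 and m16
  J7 waits on m14 — all released -> runs and releases m5


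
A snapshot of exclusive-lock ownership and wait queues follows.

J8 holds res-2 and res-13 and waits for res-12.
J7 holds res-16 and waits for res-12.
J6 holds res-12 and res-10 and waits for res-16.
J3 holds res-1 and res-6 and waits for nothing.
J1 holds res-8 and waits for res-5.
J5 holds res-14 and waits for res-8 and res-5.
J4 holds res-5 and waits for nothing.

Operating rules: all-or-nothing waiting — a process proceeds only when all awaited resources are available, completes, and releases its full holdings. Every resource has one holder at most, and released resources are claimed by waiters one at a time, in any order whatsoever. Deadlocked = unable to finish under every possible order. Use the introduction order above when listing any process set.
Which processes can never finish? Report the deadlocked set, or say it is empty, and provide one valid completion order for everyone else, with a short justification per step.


Deadlocked: J8, J7 and J6.
Key observation: along J6 -> J7 -> J6, each member waits on what the next one holds — a deadlock; J8 waits into the deadlock from upstream.
The rest can finish in the order J4, J1, J5, J3.
Verifying each step:
  J4: no waits; runs immediately, freeing res-5
  J1: everything it awaited (res-5) is free; runs, freeing res-8
  J5: everything it awaited (res-8 and res-5) is free; runs, freeing res-14
  J3: no waits; runs immediately, freeing res-1 and res-6


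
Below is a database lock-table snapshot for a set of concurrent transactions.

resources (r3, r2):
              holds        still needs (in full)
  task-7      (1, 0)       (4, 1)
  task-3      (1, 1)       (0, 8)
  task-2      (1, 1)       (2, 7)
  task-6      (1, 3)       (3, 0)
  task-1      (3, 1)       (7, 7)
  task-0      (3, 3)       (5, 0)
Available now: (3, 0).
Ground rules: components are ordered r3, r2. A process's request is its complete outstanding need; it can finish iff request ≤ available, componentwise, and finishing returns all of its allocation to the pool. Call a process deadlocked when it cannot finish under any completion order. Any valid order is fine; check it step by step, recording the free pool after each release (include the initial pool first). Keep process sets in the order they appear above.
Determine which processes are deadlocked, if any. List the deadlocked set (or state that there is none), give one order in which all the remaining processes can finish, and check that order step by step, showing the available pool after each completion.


Deadlocked: task-3, task-2 and task-1.
Key observation: task-6, task-7, task-0 can finish, but then (8, 6) is all there is, and the blocked group's r2 demands exceed it.
One completion order for the rest: task-6, task-7, task-0. Verifying each step:
  pool = (3, 0)
  run task-6 (needs (3, 0), free (3, 0)); after release of (1, 3) the pool is (4, 3)
  run task-7 (needs (4, 1), free (4, 3)); after release of (1, 0) the pool is (5, 3)
  run task-0 (needs (5, 0), free (5, 3)); after release of (3, 3) the pool is (8, 6)
The stuck group stays short no matter what:
  task-3 cannot run: need (0, 8) vs free (8, 6) (insufficient r2)
  task-2 cannot run: need (2, 7) vs free (8, 6) (insufficient r2)
  task-1 cannot run: need (7, 7) vs free (8, 6) (insufficient r2)


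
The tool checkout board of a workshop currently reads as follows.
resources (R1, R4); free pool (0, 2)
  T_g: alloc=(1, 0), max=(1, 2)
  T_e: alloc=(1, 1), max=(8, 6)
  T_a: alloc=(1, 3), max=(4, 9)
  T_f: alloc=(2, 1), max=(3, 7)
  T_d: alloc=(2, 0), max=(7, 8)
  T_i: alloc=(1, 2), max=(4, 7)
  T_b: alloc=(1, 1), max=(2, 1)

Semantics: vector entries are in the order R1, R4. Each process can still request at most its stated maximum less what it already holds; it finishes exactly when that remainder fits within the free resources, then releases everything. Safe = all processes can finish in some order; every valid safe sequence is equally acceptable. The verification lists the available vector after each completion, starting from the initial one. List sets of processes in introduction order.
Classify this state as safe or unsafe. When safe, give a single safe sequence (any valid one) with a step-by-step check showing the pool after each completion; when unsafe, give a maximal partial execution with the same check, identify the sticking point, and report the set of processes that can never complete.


UNSAFE.
Key observation: after T_g, T_b complete, (2, 3) is the best the pool ever gets, yet each leftover process wants more R4.
Going as far as possible: T_g, T_b; after that, nothing fits. Step-by-step check:
  pool = (0, 2)
  T_g needs (0, 2) <= (0, 2) -> finishes; pool += (1, 0) = (1, 2)
  T_b needs (1, 0) <= (1, 2) -> finishes; pool += (1, 1) = (2, 3)
  T_e still needs (7, 5) but only (2, 3) is free — short on R1 and R4
  T_a still needs (3, 6) but only (2, 3) is free — short on R1 and R4
  T_f still needs (1, 6) but only (2, 3) is free — short on R4
  T_d still needs (5, 8) but only (2, 3) is free — short on R1 and R4
  T_i still needs (3, 5) but only (2, 3) is free — short on R1 and R4
Never able to finish: T_e, T_a, T_f, T_d and T_i.
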